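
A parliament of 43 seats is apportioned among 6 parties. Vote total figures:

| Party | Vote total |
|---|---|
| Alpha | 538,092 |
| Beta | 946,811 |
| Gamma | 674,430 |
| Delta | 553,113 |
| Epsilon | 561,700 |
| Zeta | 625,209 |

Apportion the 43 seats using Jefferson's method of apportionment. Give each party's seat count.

Standard divisor 3899355/43 ≈ 90682.674; standard quotas: Alpha 5.934, Beta 10.441, Gamma 7.437, Delta 6.099, Epsilon 6.194, Zeta 6.894.
Rounding down gives 5, 10, 7, 6, 6, 6 = 40 seats, so the divisor must be adjusted.
With modified divisor 85200: modified quotas Alpha 6.316, Beta 11.113, Gamma 7.916, Delta 6.492, Epsilon 6.593, Zeta 7.338.
Rounding down: Alpha 6, Beta 11, Gamma 7, Delta 6, Epsilon 6, Zeta 7 (total 43).

Alpha 6, Beta 11, Gamma 7, Delta 6, Epsilon 6, Zeta 7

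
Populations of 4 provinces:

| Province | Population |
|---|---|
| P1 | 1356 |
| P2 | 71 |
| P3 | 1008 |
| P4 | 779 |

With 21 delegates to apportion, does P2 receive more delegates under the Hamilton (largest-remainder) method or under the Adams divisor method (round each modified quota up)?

Hamilton: P1 9, P2 0, P3 7, P4 5.
Adams: P1 9, P2 1, P3 6, P4 5.
P2 gets 0 under Hamilton and 1 under Adams.

Adams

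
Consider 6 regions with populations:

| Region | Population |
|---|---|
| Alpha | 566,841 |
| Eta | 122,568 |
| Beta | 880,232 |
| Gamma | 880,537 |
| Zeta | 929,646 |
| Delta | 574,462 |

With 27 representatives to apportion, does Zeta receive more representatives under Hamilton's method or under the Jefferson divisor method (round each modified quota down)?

Hamilton: Alpha 4, Eta 1, Beta 6, Gamma 6, Zeta 6, Delta 4.
Jefferson: Alpha 4, Eta 0, Beta 6, Gamma 6, Zeta 7, Delta 4.
Zeta gets 6 under Hamilton and 7 under Jefferson.

Jefferson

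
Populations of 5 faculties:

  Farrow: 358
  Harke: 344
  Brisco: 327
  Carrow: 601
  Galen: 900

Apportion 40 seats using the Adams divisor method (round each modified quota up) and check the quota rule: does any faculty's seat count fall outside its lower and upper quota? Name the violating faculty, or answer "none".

Standard quotas: Farrow 5.660, Harke 5.439, Brisco 5.170, Carrow 9.502, Galen 14.229.
Adams allocation: Farrow 6, Harke 6, Brisco 5, Carrow 9, Galen 14.
Every allocation lies between the lower and upper quota.

none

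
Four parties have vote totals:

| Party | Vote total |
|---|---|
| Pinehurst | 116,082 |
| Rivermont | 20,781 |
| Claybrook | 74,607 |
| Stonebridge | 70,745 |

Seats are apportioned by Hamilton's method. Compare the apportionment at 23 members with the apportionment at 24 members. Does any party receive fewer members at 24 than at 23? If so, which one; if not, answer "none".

At 23 seats: Pinehurst 9, Rivermont 2, Claybrook 6, Stonebridge 6.
At 24 seats: Pinehurst 10, Rivermont 2, Claybrook 6, Stonebridge 6.
No party's allocation decreased.

none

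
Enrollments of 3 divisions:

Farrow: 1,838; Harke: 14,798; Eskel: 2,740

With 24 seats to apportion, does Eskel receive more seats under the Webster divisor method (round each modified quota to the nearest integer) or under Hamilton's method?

Webster: Farrow 2, Harke 19, Eskel 3.
Hamilton: Farrow 2, Harke 18, Eskel 4.
Eskel gets 3 under Webster and 4 under Hamilton.

Hamilton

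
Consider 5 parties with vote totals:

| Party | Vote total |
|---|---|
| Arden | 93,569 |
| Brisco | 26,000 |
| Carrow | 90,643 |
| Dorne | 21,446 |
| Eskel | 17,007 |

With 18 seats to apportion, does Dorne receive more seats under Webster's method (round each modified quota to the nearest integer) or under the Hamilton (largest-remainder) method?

Webster

Webster: Arden 7, Brisco 2, Carrow 6, Dorne 2, Eskel 1.
Hamilton: Arden 7, Brisco 2, Carrow 7, Dorne 1, Eskel 1.
Dorne gets 2 under Webster and 1 under Hamilton.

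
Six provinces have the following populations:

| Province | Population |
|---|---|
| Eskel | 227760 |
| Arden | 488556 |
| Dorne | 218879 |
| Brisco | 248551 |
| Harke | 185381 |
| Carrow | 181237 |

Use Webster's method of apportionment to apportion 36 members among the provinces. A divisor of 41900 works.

With modified divisor 41900: modified quotas Eskel 5.436, Arden 11.660, Dorne 5.224, Brisco 5.932, Harke 4.424, Carrow 4.325.
Rounding to the nearest integer: Eskel 5, Arden 12, Dorne 5, Brisco 6, Harke 4, Carrow 4 (total 36).

Eskel 5, Arden 12, Dorne 5, Brisco 6, Harke 4, Carrow 4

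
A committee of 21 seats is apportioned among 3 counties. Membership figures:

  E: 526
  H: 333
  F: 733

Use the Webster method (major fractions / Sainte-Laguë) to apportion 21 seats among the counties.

Standard divisor 1592/21 ≈ 75.81; standard quotas: E 6.938, H 4.393, F 9.669.
Rounding to the nearest integer gives E 7, H 4, F 10 — total 21, matching the house size, so no adjustment is needed.

E 7, H 4, F 10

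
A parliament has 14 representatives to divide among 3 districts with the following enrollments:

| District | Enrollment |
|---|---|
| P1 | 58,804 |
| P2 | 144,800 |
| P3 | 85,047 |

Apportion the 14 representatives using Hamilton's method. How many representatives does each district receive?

The standard divisor is 288651/14 ≈ 20617.929.
Standard quotas: P1 2.8521, P2 7.0230, P3 4.1249.
Lower quotas: P1 2, P2 7, P3 4 (sum 13, leaving 1 seat).
Remainders in descending order: P1 0.8521, P3 0.1249, P2 0.0230.
Largest remainder: P1 receives the extra seat.

P1 3; P2 7; P3 4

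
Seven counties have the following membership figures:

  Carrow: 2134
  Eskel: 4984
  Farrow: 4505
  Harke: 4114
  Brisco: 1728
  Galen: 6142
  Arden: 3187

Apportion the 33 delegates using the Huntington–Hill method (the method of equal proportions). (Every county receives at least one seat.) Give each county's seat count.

Carrow 3, Eskel 6, Farrow 6, Harke 5, Brisco 2, Galen 7, Arden 4

With divisor 822: modified quotas Carrow 2.596, Eskel 6.063, Farrow 5.481, Harke 5.005, Brisco 2.102, Galen 7.472, Arden 3.877.
Geometric-mean thresholds: Carrow √(2·3)=2.449, Eskel √(6·7)=6.481, Farrow √(5·6)=5.477, Harke √(5·6)=5.477, Brisco √(2·3)=2.449, Galen √(7·8)=7.483, Arden √(3·4)=3.464.
Each quota rounded against its threshold gives Carrow 3, Eskel 6, Farrow 6, Harke 5, Brisco 2, Galen 7, Arden 4 (total 33).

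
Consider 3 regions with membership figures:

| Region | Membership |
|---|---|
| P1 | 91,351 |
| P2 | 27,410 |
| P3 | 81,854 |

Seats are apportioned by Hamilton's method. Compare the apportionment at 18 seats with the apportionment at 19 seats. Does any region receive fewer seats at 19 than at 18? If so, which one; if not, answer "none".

P2

At 18 seats: P1 8, P2 3, P3 7.
At 19 seats: P1 9, P2 2, P3 8.
P2 drops from 3 to 2.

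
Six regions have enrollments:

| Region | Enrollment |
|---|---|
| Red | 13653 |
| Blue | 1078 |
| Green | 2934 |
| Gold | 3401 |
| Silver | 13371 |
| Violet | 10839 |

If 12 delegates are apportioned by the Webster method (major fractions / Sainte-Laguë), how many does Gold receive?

Standard divisor 45276/12 ≈ 3773; standard quotas: Red 3.619, Blue 0.286, Green 0.778, Gold 0.901, Silver 3.544, Violet 2.873.
Rounding to the nearest integer gives 4, 0, 1, 1, 4, 3 = 13 seats, so the divisor must be adjusted.
With modified divisor 3860: modified quotas Red 3.537, Blue 0.279, Green 0.760, Gold 0.881, Silver 3.464, Violet 2.808.
Rounding to the nearest integer: Red 4, Blue 0, Green 1, Gold 1, Silver 3, Violet 3 (total 12).
Gold receives 1.

1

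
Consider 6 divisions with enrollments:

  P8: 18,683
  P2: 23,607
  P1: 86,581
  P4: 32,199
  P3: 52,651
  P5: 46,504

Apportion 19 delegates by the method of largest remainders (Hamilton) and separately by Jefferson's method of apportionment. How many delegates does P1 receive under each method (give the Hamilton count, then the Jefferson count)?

Hamilton: P8 1, P2 2, P1 6, P4 2, P3 4, P5 4.
Jefferson: P8 1, P2 2, P1 7, P4 2, P3 4, P5 3.
P1 gets 6 under Hamilton and 7 under Jefferson.

6 and 7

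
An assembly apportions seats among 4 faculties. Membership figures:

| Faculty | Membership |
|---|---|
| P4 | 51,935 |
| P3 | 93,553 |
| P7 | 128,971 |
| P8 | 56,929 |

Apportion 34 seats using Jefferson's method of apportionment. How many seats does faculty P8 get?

Standard divisor 331388/34 ≈ 9746.706; standard quotas: P4 5.328, P3 9.598, P7 13.232, P8 5.841.
Rounding down gives 5, 9, 13, 5 = 32 seats, so the divisor must be adjusted.
With modified divisor 9300: modified quotas P4 5.584, P3 10.059, P7 13.868, P8 6.121.
Rounding down: P4 5, P3 10, P7 13, P8 6 (total 34).
P8 receives 6.

6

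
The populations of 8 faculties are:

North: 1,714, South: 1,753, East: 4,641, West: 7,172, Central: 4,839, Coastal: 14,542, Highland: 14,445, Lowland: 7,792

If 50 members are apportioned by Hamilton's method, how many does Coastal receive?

Total 56898; standard divisor 56898/50 ≈ 1137.96.
Standard quotas: North 1.5062, South 1.5405, East 4.0784, West 6.3025, Central 4.2523, Coastal 12.7790, Highland 12.6938, Lowland 6.8473.
Lower quotas: North 1, South 1, East 4, West 6, Central 4, Coastal 12, Highland 12, Lowland 6 (sum 46, leaving 4 seats).
Remainders in descending order: Lowland 0.8473, Coastal 0.7790, Highland 0.6938, South 0.5405, North 0.5062, West 0.3025, Central 0.2523, East 0.0784.
Largest remainders: Lowland, Coastal, Highland, South receive the extra seats.
Coastal receives 13.

13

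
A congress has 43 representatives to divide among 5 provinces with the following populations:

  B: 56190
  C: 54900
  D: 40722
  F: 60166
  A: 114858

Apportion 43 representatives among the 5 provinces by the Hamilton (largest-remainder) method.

B=8, C=7, D=5, F=8, A=15

Total 326836; standard divisor 326836/43 ≈ 7600.837.
Standard quotas: B 7.3926, C 7.2229, D 5.3576, F 7.9157, A 15.1112.
Lower quotas: B 7, C 7, D 5, F 7, A 15 (sum 41, leaving 2 seats).
Remainders in descending order: F 0.9157, B 0.3926, D 0.3576, C 0.2229, A 0.1112.
The surplus seats go to F, B.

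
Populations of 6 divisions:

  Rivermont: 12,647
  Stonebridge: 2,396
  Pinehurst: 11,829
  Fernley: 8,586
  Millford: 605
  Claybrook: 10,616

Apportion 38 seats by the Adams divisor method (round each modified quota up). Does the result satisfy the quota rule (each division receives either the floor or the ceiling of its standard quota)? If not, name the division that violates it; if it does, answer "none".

none

Standard quotas: Rivermont 10.296, Stonebridge 1.951, Pinehurst 9.630, Fernley 6.990, Millford 0.493, Claybrook 8.642.
Adams allocation: Rivermont 10, Stonebridge 2, Pinehurst 9, Fernley 7, Millford 1, Claybrook 9.
Every allocation lies between the lower and upper quota.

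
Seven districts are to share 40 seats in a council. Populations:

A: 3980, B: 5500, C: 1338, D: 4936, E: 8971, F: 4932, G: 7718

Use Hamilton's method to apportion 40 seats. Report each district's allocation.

A=4, B=6, C=2, D=5, E=10, F=5, G=8

Standard divisor: 37375 ÷ 40 ≈ 934.375.
Standard quotas: A 4.2595, B 5.8863, C 1.4320, D 5.2827, E 9.6011, F 5.2784, G 8.2601.
Lower quotas: A 4, B 5, C 1, D 5, E 9, F 5, G 8 (sum 37, leaving 3 seats).
Remainders in descending order: B 0.8863, E 0.6011, C 0.4320, D 0.2827, F 0.2784, G 0.2601, A 0.2595.
The surplus seats go to B, E, C.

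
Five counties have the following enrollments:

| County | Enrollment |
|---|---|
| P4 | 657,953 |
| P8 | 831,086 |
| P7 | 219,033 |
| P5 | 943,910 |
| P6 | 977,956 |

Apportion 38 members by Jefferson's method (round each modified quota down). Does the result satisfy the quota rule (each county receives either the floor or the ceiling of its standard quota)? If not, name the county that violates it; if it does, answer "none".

none

Standard quotas: P4 6.888, P8 8.700, P7 2.293, P5 9.881, P6 10.238.
Jefferson allocation: P4 7, P8 9, P7 2, P5 10, P6 10.
Every allocation lies between the lower and upper quota.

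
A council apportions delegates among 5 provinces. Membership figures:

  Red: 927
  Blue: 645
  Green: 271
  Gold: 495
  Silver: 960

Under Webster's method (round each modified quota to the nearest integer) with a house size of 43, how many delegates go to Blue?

8

Standard divisor 3298/43 ≈ 76.698; standard quotas: Red 12.086, Blue 8.410, Green 3.533, Gold 6.454, Silver 12.517.
Rounding to the nearest integer gives Red 12, Blue 8, Green 4, Gold 6, Silver 13 — total 43, matching the house size, so no adjustment is needed.
Blue receives 8.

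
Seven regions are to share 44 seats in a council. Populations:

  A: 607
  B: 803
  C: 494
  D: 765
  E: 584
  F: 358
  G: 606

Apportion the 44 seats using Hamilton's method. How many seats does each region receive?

A 6; B 9; C 5; D 8; E 6; F 4; G 6

Total 4217; standard divisor 4217/44 ≈ 95.841.
Standard quotas: A 6.333, B 8.378, C 5.154, D 7.982, E 6.093, F 3.735, G 6.323.
Lower quotas: A 6, B 8, C 5, D 7, E 6, F 3, G 6 (sum 41, leaving 3 seats).
Remainders in descending order: D 0.982, F 0.735, B 0.378, A 0.333, G 0.323, C 0.154, E 0.093.
The surplus seats go to D, F, B.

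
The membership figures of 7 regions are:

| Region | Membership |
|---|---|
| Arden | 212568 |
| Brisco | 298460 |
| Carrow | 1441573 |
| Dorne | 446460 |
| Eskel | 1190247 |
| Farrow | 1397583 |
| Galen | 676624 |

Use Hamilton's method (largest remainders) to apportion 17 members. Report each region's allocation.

Arden: 1; Brisco: 1; Carrow: 4; Dorne: 1; Eskel: 4; Farrow: 4; Galen: 2

The standard divisor is 5663515/17 ≈ 333147.941.
Standard quotas: Arden 0.6381, Brisco 0.8959, Carrow 4.3271, Dorne 1.3401, Eskel 3.5727, Farrow 4.1951, Galen 2.0310.
Lower quotas: Arden 0, Brisco 0, Carrow 4, Dorne 1, Eskel 3, Farrow 4, Galen 2 (sum 14, leaving 3 seats).
Remainders in descending order: Brisco 0.8959, Arden 0.6381, Eskel 0.5727, Dorne 0.3401, Carrow 0.3271, Farrow 0.1951, Galen 0.0310.
The surplus seats go to Brisco, Arden, Eskel.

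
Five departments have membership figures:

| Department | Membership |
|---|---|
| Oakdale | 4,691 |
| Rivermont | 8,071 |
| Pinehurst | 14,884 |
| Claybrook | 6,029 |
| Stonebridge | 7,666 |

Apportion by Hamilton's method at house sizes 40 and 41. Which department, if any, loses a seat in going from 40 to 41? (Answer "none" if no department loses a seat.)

none

At 40 seats: Oakdale 5, Rivermont 8, Pinehurst 14, Claybrook 6, Stonebridge 7.
At 41 seats: Oakdale 5, Rivermont 8, Pinehurst 15, Claybrook 6, Stonebridge 7.
No department's allocation decreased.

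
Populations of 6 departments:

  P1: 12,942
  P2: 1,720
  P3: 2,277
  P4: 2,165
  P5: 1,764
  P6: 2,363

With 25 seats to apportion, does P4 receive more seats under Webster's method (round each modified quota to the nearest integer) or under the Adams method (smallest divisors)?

Adams

Webster: P1 14, P2 2, P3 2, P4 2, P5 2, P6 3.
Adams: P1 12, P2 2, P3 3, P4 3, P5 2, P6 3.
P4 gets 2 under Webster and 3 under Adams.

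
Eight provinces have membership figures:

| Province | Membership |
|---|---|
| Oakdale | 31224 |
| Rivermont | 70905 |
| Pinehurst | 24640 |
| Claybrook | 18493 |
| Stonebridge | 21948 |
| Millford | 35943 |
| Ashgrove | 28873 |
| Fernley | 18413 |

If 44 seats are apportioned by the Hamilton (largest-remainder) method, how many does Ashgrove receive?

5

Standard divisor: 250439 ÷ 44 ≈ 5691.795.
Standard quotas: Oakdale 5.4858, Rivermont 12.4574, Pinehurst 4.3290, Claybrook 3.2491, Stonebridge 3.8561, Millford 6.3149, Ashgrove 5.0727, Fernley 3.2350.
Lower quotas: Oakdale 5, Rivermont 12, Pinehurst 4, Claybrook 3, Stonebridge 3, Millford 6, Ashgrove 5, Fernley 3 (sum 41, leaving 3 seats).
Remainders in descending order: Stonebridge 0.8561, Oakdale 0.4858, Rivermont 0.4574, Pinehurst 0.3290, Millford 0.3149, Claybrook 0.2491, Fernley 0.2350, Ashgrove 0.0727.
The surplus seats go to Stonebridge, Oakdale, Rivermont.
Ashgrove receives 5.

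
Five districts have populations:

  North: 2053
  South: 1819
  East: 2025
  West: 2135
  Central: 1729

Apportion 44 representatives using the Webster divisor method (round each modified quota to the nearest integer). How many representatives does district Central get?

Standard divisor 9761/44 ≈ 221.841; standard quotas: North 9.254, South 8.200, East 9.128, West 9.624, Central 7.794.
Rounding to the nearest integer gives North 9, South 8, East 9, West 10, Central 8 — total 44, matching the house size, so no adjustment is needed.
Central receives 8.

8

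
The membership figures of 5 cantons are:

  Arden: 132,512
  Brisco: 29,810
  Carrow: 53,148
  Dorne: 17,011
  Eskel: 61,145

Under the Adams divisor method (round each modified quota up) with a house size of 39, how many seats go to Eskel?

Standard divisor 293626/39 ≈ 7528.872; standard quotas: Arden 17.601, Brisco 3.959, Carrow 7.059, Dorne 2.259, Eskel 8.121.
Rounding up gives 18, 4, 8, 3, 9 = 42 seats, so the divisor must be adjusted.
With modified divisor 8000: modified quotas Arden 16.564, Brisco 3.726, Carrow 6.644, Dorne 2.126, Eskel 7.643.
Rounding up: Arden 17, Brisco 4, Carrow 7, Dorne 3, Eskel 8 (total 39).
Eskel receives 8.

8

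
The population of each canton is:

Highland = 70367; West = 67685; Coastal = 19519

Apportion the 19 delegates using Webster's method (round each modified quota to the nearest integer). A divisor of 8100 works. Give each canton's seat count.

With modified divisor 8100: modified quotas Highland 8.687, West 8.356, Coastal 2.410.
Rounding to the nearest integer: Highland 9, West 8, Coastal 2 (total 19).

Highland: 9, West: 8, Coastal: 2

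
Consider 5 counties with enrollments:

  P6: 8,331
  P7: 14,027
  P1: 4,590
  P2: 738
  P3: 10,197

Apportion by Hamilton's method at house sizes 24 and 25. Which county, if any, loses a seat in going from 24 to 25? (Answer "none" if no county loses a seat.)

P2

At 24 seats: P6 5, P7 9, P1 3, P2 1, P3 6.
At 25 seats: P6 6, P7 9, P1 3, P2 0, P3 7.
P2 drops from 1 to 0.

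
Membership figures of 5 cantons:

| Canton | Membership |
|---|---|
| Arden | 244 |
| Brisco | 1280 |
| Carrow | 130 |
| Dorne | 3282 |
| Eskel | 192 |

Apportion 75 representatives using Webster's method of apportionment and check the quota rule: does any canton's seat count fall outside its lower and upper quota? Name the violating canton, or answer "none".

Standard quotas: Arden 3.569, Brisco 18.721, Carrow 1.901, Dorne 48.001, Eskel 2.808.
Webster allocation: Arden 4, Brisco 19, Carrow 2, Dorne 47, Eskel 3.
Dorne has quota 48.001 (lower 48, upper 49) but receives 47 — outside the quota interval.

Dorne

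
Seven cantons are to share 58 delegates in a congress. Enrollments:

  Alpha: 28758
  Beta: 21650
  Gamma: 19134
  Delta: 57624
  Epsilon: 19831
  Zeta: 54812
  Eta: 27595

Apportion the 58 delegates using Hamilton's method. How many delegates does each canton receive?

Alpha: 7, Beta: 5, Gamma: 5, Delta: 15, Epsilon: 5, Zeta: 14, Eta: 7

Total 229404; standard divisor 229404/58 ≈ 3955.241.
Standard quotas: Alpha 7.2709, Beta 5.4737, Gamma 4.8376, Delta 14.5690, Epsilon 5.0139, Zeta 13.8581, Eta 6.9768.
Lower quotas: Alpha 7, Beta 5, Gamma 4, Delta 14, Epsilon 5, Zeta 13, Eta 6 (sum 54, leaving 4 seats).
Remainders in descending order: Eta 0.9768, Zeta 0.8581, Gamma 0.8376, Delta 0.5690, Beta 0.4737, Alpha 0.2709, Epsilon 0.0139.
The surplus seats go to Eta, Zeta, Gamma, Delta.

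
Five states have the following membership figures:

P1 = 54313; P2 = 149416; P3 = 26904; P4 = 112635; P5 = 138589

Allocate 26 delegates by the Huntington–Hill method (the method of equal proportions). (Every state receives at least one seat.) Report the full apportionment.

With divisor 18772: modified quotas P1 2.893, P2 7.960, P3 1.433, P4 6.000, P5 7.383.
Geometric-mean thresholds: P1 √(2·3)=2.449, P2 √(7·8)=7.483, P3 √(1·2)=1.414, P4 √(6·7)=6.481, P5 √(7·8)=7.483.
Each quota rounded against its threshold gives P1 3, P2 8, P3 2, P4 6, P5 7 (total 26).

P1: 3, P2: 8, P3: 2, P4: 6, P5: 7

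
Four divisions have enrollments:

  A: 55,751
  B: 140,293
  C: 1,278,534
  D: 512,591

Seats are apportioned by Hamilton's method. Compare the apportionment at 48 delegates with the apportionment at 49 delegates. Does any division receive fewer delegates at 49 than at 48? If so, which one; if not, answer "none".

At 48 seats: A 1, B 4, C 31, D 12.
At 49 seats: A 1, B 3, C 32, D 13.
B drops from 4 to 3.

B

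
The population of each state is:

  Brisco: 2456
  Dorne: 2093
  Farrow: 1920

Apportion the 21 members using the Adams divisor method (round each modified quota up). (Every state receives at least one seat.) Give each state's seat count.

Brisco 8, Dorne 7, Farrow 6

Standard divisor 6469/21 ≈ 308.048; standard quotas: Brisco 7.973, Dorne 6.794, Farrow 6.233.
Rounding up gives 8, 7, 7 = 22 seats, so the divisor must be adjusted.
With modified divisor 330: modified quotas Brisco 7.442, Dorne 6.342, Farrow 5.818.
Rounding up: Brisco 8, Dorne 7, Farrow 6 (total 21).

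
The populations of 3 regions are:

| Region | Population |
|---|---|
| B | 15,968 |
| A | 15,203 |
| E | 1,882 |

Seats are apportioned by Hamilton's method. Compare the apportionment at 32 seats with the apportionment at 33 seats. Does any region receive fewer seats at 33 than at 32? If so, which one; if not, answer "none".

At 32 seats: B 15, A 15, E 2.
At 33 seats: B 16, A 15, E 2.
No region's allocation decreased.

none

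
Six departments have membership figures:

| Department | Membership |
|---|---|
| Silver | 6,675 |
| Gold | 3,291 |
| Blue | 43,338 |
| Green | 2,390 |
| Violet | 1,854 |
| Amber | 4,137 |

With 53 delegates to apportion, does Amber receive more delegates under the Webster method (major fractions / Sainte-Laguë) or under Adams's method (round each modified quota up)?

Webster: Silver 6, Gold 3, Blue 37, Green 2, Violet 2, Amber 3.
Adams: Silver 6, Gold 3, Blue 36, Green 2, Violet 2, Amber 4.
Amber gets 3 under Webster and 4 under Adams.

Adams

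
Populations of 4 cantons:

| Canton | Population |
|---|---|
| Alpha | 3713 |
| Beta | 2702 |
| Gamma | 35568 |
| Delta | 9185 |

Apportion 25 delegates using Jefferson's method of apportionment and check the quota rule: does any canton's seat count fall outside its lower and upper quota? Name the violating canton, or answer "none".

Standard quotas: Alpha 1.814, Beta 1.320, Gamma 17.378, Delta 4.488.
Jefferson allocation: Alpha 1, Beta 1, Gamma 19, Delta 4.
Gamma has quota 17.378 (lower 17, upper 18) but receives 19 — outside the quota interval.

Gamma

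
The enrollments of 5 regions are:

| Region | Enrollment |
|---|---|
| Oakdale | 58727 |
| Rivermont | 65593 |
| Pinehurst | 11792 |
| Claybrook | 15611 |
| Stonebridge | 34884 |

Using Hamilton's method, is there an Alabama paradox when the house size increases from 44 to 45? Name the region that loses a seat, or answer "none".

none

At 44 seats: Oakdale 14, Rivermont 15, Pinehurst 3, Claybrook 4, Stonebridge 8.
At 45 seats: Oakdale 14, Rivermont 16, Pinehurst 3, Claybrook 4, Stonebridge 8.
No region's allocation decreased.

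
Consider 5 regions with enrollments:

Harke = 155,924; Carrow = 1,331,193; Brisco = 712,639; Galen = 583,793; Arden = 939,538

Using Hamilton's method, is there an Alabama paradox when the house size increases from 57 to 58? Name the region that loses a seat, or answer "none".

Harke

At 57 seats: Harke 3, Carrow 20, Brisco 11, Galen 9, Arden 14.
At 58 seats: Harke 2, Carrow 21, Brisco 11, Galen 9, Arden 15.
Harke drops from 3 to 2.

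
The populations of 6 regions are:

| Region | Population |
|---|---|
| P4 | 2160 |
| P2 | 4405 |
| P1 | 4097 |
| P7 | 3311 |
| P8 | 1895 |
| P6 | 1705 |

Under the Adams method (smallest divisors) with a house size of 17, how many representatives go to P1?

4

Standard divisor 17573/17 ≈ 1033.706; standard quotas: P4 2.090, P2 4.261, P1 3.963, P7 3.203, P8 1.833, P6 1.649.
Rounding up gives 3, 5, 4, 4, 2, 2 = 20 seats, so the divisor must be adjusted.
With modified divisor 1200: modified quotas P4 1.800, P2 3.671, P1 3.414, P7 2.759, P8 1.579, P6 1.421.
Rounding up: P4 2, P2 4, P1 4, P7 3, P8 2, P6 2 (total 17).
P1 receives 4.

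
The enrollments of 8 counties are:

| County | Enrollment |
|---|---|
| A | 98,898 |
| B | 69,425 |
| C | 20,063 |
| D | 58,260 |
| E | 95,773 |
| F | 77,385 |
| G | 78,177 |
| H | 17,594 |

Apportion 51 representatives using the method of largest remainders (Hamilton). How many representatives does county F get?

7

Total 515575; standard divisor 515575/51 ≈ 10109.314.
Standard quotas: A 9.7829, B 6.8674, C 1.9846, D 5.7630, E 9.4737, F 7.6548, G 7.7332, H 1.7404.
Lower quotas: A 9, B 6, C 1, D 5, E 9, F 7, G 7, H 1 (sum 45, leaving 6 seats).
Remainders in descending order: C 0.9846, B 0.8674, A 0.7829, D 0.7630, H 0.7404, G 0.7332, F 0.6548, E 0.4737.
Largest remainders: C, B, A, D, H, G receive the extra seats.
F receives 7.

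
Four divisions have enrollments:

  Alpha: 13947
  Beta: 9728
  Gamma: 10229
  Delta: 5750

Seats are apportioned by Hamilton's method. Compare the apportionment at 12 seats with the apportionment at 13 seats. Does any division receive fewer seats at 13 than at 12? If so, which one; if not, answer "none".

none

At 12 seats: Alpha 4, Beta 3, Gamma 3, Delta 2.
At 13 seats: Alpha 5, Beta 3, Gamma 3, Delta 2.
No division's allocation decreased.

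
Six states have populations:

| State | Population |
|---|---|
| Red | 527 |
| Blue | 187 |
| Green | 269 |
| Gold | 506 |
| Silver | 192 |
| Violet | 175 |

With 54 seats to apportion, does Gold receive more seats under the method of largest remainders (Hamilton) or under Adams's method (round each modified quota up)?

Hamilton

Hamilton: Red 15, Blue 5, Green 8, Gold 15, Silver 6, Violet 5.
Adams: Red 15, Blue 6, Green 8, Gold 14, Silver 6, Violet 5.
Gold gets 15 under Hamilton and 14 under Adams.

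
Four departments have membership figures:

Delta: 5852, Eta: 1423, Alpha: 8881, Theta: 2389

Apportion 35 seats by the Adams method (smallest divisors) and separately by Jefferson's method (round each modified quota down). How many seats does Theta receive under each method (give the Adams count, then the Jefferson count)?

Adams: Delta 11, Eta 3, Alpha 16, Theta 5.
Jefferson: Delta 11, Eta 2, Alpha 18, Theta 4.
Theta gets 5 under Adams and 4 under Jefferson.

5 and 4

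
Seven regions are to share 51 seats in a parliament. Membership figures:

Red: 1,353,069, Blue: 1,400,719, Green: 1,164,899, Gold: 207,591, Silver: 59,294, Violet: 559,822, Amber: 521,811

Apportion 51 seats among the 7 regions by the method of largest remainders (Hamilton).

Red=13, Blue=14, Green=11, Gold=2, Silver=1, Violet=5, Amber=5

Standard divisor: 5267205 ÷ 51 ≈ 103278.529.
Standard quotas: Red 13.1012, Blue 13.5625, Green 11.2792, Gold 2.0100, Silver 0.5741, Violet 5.4205, Amber 5.0525.
Lower quotas: Red 13, Blue 13, Green 11, Gold 2, Silver 0, Violet 5, Amber 5 (sum 49, leaving 2 seats).
Remainders in descending order: Silver 0.5741, Blue 0.5625, Violet 0.4205, Green 0.2792, Red 0.1012, Amber 0.0525, Gold 0.0100.
The surplus seats go to Silver, Blue.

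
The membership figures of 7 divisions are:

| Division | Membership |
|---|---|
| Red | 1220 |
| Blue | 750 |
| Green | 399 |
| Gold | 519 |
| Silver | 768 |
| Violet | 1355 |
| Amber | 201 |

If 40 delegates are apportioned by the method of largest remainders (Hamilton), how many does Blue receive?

Total 5212; standard divisor 5212/40 ≈ 130.3.
Standard quotas: Red 9.363, Blue 5.756, Green 3.062, Gold 3.983, Silver 5.894, Violet 10.399, Amber 1.543.
Lower quotas: Red 9, Blue 5, Green 3, Gold 3, Silver 5, Violet 10, Amber 1 (sum 36, leaving 4 seats).
Remainders in descending order: Gold 0.983, Silver 0.894, Blue 0.756, Amber 0.543, Violet 0.399, Red 0.363, Green 0.062.
The surplus seats go to Gold, Silver, Blue, Amber.
Blue receives 6.

6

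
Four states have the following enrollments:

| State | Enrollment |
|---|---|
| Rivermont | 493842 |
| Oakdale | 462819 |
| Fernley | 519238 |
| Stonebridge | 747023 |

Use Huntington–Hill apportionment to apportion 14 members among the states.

Rivermont 3; Oakdale 3; Fernley 3; Stonebridge 5

With divisor 158465: modified quotas Rivermont 3.116, Oakdale 2.921, Fernley 3.277, Stonebridge 4.714.
Geometric-mean thresholds: Rivermont √(3·4)=3.464, Oakdale √(2·3)=2.449, Fernley √(3·4)=3.464, Stonebridge √(4·5)=4.472.
Each quota rounded against its threshold gives Rivermont 3, Oakdale 3, Fernley 3, Stonebridge 5 (total 14).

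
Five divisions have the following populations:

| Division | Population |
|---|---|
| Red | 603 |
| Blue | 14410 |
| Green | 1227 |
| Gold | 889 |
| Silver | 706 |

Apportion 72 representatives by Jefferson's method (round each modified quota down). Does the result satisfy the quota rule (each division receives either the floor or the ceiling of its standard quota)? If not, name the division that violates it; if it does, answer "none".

Blue

Standard quotas: Red 2.434, Blue 58.173, Green 4.953, Gold 3.589, Silver 2.850.
Jefferson allocation: Red 2, Blue 60, Green 5, Gold 3, Silver 2.
Blue has quota 58.173 (lower 58, upper 59) but receives 60 — outside the quota interval.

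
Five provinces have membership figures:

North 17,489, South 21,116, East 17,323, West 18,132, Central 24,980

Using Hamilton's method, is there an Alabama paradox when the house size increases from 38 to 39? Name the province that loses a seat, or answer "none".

none

At 38 seats: North 7, South 8, East 7, West 7, Central 9.
At 39 seats: North 7, South 8, East 7, West 7, Central 10.
No province's allocation decreased.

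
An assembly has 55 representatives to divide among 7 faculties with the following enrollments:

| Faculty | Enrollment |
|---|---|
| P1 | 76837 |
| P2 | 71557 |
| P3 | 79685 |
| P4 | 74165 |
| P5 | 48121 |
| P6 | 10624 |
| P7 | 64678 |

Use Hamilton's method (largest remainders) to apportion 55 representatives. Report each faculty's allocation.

P1: 10, P2: 9, P3: 10, P4: 10, P5: 6, P6: 2, P7: 8

The standard divisor is 425667/55 ≈ 7739.4.
Standard quotas: P1 9.9280, P2 9.2458, P3 10.2960, P4 9.5828, P5 6.2177, P6 1.3727, P7 8.3570.
Lower quotas: P1 9, P2 9, P3 10, P4 9, P5 6, P6 1, P7 8 (sum 52, leaving 3 seats).
Remainders in descending order: P1 0.9280, P4 0.5828, P6 0.3727, P7 0.3570, P3 0.2960, P2 0.2458, P5 0.2177.
Largest remainders: P1, P4, P6 receive the extra seats.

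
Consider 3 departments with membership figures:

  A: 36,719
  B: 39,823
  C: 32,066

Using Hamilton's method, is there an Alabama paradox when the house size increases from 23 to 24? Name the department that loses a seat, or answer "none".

At 23 seats: A 8, B 8, C 7.
At 24 seats: A 8, B 9, C 7.
No department's allocation decreased.

none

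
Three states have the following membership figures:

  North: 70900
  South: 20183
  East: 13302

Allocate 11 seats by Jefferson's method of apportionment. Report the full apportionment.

Standard divisor 104385/11 ≈ 9489.545; standard quotas: North 7.471, South 2.127, East 1.402.
Rounding down gives 7, 2, 1 = 10 seats, so the divisor must be adjusted.
With modified divisor 8400: modified quotas North 8.440, South 2.403, East 1.584.
Rounding down: North 8, South 2, East 1 (total 11).

North=8, South=2, East=1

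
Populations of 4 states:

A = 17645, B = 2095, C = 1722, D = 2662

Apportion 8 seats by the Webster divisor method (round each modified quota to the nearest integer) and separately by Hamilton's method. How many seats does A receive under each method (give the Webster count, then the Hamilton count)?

5 and 6

Webster: A 5, B 1, C 1, D 1.
Hamilton: A 6, B 1, C 0, D 1.
A gets 5 under Webster and 6 under Hamilton.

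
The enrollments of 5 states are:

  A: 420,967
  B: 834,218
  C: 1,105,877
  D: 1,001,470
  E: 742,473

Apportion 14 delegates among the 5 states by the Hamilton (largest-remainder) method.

A 1; B 3; C 4; D 3; E 3

The standard divisor is 4105005/14 ≈ 293214.643.
Standard quotas: A 1.4357, B 2.8451, C 3.7716, D 3.4155, E 2.5322.
Lower quotas: A 1, B 2, C 3, D 3, E 2 (sum 11, leaving 3 seats).
Remainders in descending order: B 0.8451, C 0.7716, E 0.5322, A 0.4357, D 0.4155.
The surplus seats go to B, C, E.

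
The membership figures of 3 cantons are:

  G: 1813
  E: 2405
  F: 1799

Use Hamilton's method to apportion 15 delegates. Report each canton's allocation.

G 5, E 6, F 4

Standard divisor: 6017 ÷ 15 ≈ 401.133.
Standard quotas: G 4.520, E 5.996, F 4.485.
Lower quotas: G 4, E 5, F 4 (sum 13, leaving 2 seats).
Remainders in descending order: E 0.996, G 0.520, F 0.485.
Largest remainders: E, G receive the extra seats.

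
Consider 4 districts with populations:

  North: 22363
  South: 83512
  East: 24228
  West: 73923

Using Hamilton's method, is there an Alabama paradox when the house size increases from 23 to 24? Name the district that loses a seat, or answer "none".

At 23 seats: North 3, South 9, East 3, West 8.
At 24 seats: North 2, South 10, East 3, West 9.
North drops from 3 to 2.

North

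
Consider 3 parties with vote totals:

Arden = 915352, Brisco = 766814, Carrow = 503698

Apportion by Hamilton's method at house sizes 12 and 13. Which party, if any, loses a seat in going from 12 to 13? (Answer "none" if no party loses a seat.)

none

At 12 seats: Arden 5, Brisco 4, Carrow 3.
At 13 seats: Arden 5, Brisco 5, Carrow 3.
No party's allocation decreased.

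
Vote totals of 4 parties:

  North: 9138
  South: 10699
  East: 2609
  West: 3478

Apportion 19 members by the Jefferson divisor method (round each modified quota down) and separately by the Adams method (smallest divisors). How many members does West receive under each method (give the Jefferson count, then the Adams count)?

2 and 3

Jefferson: North 7, South 8, East 2, West 2.
Adams: North 6, South 8, East 2, West 3.
West gets 2 under Jefferson and 3 under Adams.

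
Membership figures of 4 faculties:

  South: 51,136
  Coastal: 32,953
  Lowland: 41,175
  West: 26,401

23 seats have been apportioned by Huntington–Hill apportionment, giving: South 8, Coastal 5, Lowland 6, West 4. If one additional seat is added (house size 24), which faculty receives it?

Priority for the next seat is population ÷ (√(s·(s+1))).
Priorities: South 6026.435, Coastal 6016.367, Lowland 6353.440, West 5903.443.
Highest priority: Lowland.

Lowland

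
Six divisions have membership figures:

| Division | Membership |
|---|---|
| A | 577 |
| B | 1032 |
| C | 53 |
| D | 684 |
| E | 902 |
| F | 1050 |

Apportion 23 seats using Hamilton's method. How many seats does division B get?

5

Total 4298; standard divisor 4298/23 ≈ 186.87.
Standard quotas: A 3.088, B 5.523, C 0.284, D 3.660, E 4.827, F 5.619.
Lower quotas: A 3, B 5, C 0, D 3, E 4, F 5 (sum 20, leaving 3 seats).
Remainders in descending order: E 0.827, D 0.660, F 0.619, B 0.523, C 0.284, A 0.088.
The surplus seats go to E, D, F.
B receives 5.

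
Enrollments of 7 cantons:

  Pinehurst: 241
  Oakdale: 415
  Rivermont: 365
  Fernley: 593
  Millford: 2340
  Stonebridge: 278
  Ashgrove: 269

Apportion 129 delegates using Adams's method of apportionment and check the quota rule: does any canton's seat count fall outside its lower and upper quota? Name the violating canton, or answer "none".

Millford

Standard quotas: Pinehurst 6.907, Oakdale 11.894, Rivermont 10.461, Fernley 16.996, Millford 67.065, Stonebridge 7.968, Ashgrove 7.710.
Adams allocation: Pinehurst 7, Oakdale 12, Rivermont 11, Fernley 17, Millford 66, Stonebridge 8, Ashgrove 8.
Millford has quota 67.065 (lower 67, upper 68) but receives 66 — outside the quota interval.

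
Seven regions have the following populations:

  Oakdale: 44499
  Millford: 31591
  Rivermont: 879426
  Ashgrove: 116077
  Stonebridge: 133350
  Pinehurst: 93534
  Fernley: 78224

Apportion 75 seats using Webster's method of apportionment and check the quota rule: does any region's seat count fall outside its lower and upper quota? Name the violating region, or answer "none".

Rivermont

Standard quotas: Oakdale 2.424, Millford 1.721, Rivermont 47.909, Ashgrove 6.324, Stonebridge 7.265, Pinehurst 5.096, Fernley 4.261.
Webster allocation: Oakdale 2, Millford 2, Rivermont 49, Ashgrove 6, Stonebridge 7, Pinehurst 5, Fernley 4.
Rivermont has quota 47.909 (lower 47, upper 48) but receives 49 — outside the quota interval.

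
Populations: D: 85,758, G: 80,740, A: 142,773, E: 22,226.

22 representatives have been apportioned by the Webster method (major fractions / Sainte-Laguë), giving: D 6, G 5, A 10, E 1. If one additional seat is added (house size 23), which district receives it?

Priority for the next seat is population ÷ (current seats + 0.5).
Priorities: D 13193.538, G 14680.000, A 13597.429, E 14817.333.
Highest priority: E.

E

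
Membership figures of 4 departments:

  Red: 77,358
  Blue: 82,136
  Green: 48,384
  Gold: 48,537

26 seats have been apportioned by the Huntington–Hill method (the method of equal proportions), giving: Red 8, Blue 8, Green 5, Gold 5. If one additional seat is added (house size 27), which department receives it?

Priority for the next seat is population ÷ (√(s·(s+1))).
Priorities: Red 9116.728, Blue 9679.820, Green 8833.669, Gold 8861.603.
Highest priority: Blue.

Blue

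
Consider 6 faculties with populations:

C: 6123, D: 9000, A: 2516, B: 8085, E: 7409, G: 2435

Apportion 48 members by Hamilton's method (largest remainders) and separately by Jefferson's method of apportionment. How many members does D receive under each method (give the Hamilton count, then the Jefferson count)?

12 and 13

Hamilton: C 8, D 12, A 4, B 11, E 10, G 3.
Jefferson: C 8, D 13, A 3, B 11, E 10, G 3.
D gets 12 under Hamilton and 13 under Jefferson.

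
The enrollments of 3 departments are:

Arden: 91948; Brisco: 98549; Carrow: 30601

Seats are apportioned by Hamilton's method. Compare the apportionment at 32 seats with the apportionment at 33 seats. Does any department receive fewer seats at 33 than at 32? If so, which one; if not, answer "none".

At 32 seats: Arden 13, Brisco 14, Carrow 5.
At 33 seats: Arden 14, Brisco 15, Carrow 4.
Carrow drops from 5 to 4.

Carrow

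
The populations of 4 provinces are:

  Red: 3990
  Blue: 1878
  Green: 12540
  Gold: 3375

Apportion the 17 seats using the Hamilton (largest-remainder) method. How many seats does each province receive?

Red 3; Blue 1; Green 10; Gold 3

Standard divisor: 21783 ÷ 17 ≈ 1281.353.
Standard quotas: Red 3.1139, Blue 1.4656, Green 9.7865, Gold 2.6339.
Lower quotas: Red 3, Blue 1, Green 9, Gold 2 (sum 15, leaving 2 seats).
Remainders in descending order: Green 0.7865, Gold 0.6339, Blue 0.4656, Red 0.1139.
The surplus seats go to Green, Gold.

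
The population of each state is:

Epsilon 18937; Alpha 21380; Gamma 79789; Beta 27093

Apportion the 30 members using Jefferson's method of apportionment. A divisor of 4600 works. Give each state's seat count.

With modified divisor 4600: modified quotas Epsilon 4.117, Alpha 4.648, Gamma 17.345, Beta 5.890.
Rounding down: Epsilon 4, Alpha 4, Gamma 17, Beta 5 (total 30).

Epsilon=4, Alpha=4, Gamma=17, Beta=5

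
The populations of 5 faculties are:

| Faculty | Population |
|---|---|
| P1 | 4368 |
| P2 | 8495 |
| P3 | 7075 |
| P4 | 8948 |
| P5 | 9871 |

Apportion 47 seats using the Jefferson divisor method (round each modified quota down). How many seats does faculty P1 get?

Standard divisor 38757/47 ≈ 824.617; standard quotas: P1 5.297, P2 10.302, P3 8.580, P4 10.851, P5 11.970.
Rounding down gives 5, 10, 8, 10, 11 = 44 seats, so the divisor must be adjusted.
With modified divisor 780: modified quotas P1 5.600, P2 10.891, P3 9.071, P4 11.472, P5 12.655.
Rounding down: P1 5, P2 10, P3 9, P4 11, P5 12 (total 47).
P1 receives 5.

5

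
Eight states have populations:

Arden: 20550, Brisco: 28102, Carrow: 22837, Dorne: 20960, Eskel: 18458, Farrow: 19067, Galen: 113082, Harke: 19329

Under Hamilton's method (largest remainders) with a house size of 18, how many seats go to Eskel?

Total 262385; standard divisor 262385/18 ≈ 14576.944.
Standard quotas: Arden 1.4098, Brisco 1.9278, Carrow 1.5667, Dorne 1.4379, Eskel 1.2662, Farrow 1.3080, Galen 7.7576, Harke 1.3260.
Lower quotas: Arden 1, Brisco 1, Carrow 1, Dorne 1, Eskel 1, Farrow 1, Galen 7, Harke 1 (sum 14, leaving 4 seats).
Remainders in descending order: Brisco 0.9278, Galen 0.7576, Carrow 0.5667, Dorne 0.4379, Arden 0.4098, Harke 0.3260, Farrow 0.3080, Eskel 0.2662.
Largest remainders: Brisco, Galen, Carrow, Dorne receive the extra seats.
Eskel receives 1.

1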